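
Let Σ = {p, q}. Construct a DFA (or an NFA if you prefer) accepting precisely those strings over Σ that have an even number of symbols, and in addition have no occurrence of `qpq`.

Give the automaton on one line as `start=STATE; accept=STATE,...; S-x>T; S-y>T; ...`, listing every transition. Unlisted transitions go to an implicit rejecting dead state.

start=S0; accept=S0,S3,S4; S0-p>S1; S0-q>S2; S1-p>S0; S1-q>S3; S2-p>S4; S2-q>S3; S3-p>S5; S3-q>S2; S4-p>S1; S4-q>S6; S5-p>S0; S5-q>S7; S6-p>S7; S6-q>S7; S7-p>S6; S7-q>S6

Build one automaton per condition and run them in lockstep. One (2 states) tracks the input length modulo 2; the other (4 states) tracks partial matches of the forbidden pattern `qpq`. Each combined state is a pair, one component from each; accept when both components accept.
An 8-state machine:
        p   q  
>* S0   S1  S2 
   S1   S0  S3 
   S2   S4  S3 
 * S3   S5  S2 
 * S4   S1  S6 
   S5   S0  S7 
   S6   S7  S7 
   S7   S6  S6 
(> = start, * = accepting)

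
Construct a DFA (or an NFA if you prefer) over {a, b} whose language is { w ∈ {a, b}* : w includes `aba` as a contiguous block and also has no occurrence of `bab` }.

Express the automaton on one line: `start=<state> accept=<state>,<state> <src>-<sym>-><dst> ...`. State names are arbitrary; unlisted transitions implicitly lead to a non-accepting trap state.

start=S0 accept=S5,S7,S10 S0-a->S1 S0-b->S2 S1-a->S1 S1-b->S3 S2-a->S4 S2-b->S2 S3-a->S5 S3-b->S2 S4-a->S1 S4-b->S6 S5-a->S7 S5-b->S8 S6-a->S8 S6-b->S9 S7-a->S7 S7-b->S10 S8-a->S8 S8-b->S8 S9-a->S11 S9-b->S9 S10-a->S5 S10-b->S10 S11-a->S11 S11-b->S6

Run two small machines in parallel and take their product. One (4 states) tracks whether and how much of `aba` has been seen; the other (4 states) tracks partial matches of the forbidden pattern `bab`. Each combined state is a pair, one component from each; accept when both components accept.
A 12-state machine:
          a    b  
>  S0     S1   S2 
   S1     S1   S3 
   S2     S4   S2 
   S3     S5   S2 
   S4     S1   S6 
 * S5     S7   S8 
   S6     S8   S9 
 * S7     S7  S10 
   S8     S8   S8 
   S9    S11   S9 
 * S10    S5  S10 
   S11   S11   S6 
(> = start, * = accepting)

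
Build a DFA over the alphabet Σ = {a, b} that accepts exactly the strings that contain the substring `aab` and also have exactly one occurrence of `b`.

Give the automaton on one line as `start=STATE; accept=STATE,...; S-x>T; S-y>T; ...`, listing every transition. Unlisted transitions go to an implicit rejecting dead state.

Run two small machines in parallel and take their product. One (4 states) tracks whether and how much of `aab` has been seen; the other (3 states) tracks the count of `b`s, saturating at 2. Each combined state is a pair, one component from each; accept when both components accept.
11 states suffice.
          a    b  
>  s0     s1   s2 
   s1     s3   s2 
   s2     s4   s5 
   s3     s3   s6 
   s4     s7   s5 
   s5     s8   s5 
 * s6     s6   s9 
   s7     s7   s9 
   s8    s10   s5 
   s9     s9   s9 
   s10   s10   s9 
(> = start, * = accepting)

start=s0; accept=s6; s0-a>s1; s0-b>s2; s1-a>s3; s1-b>s2; s2-a>s4; s2-b>s5; s3-a>s3; s3-b>s6; s4-a>s7; s4-b>s5; s5-a>s8; s5-b>s5; s6-a>s6; s6-b>s9; s7-a>s7; s7-b>s9; s8-a>s10; s8-b>s5; s9-a>s9; s9-b>s9; s10-a>s10; s10-b>s9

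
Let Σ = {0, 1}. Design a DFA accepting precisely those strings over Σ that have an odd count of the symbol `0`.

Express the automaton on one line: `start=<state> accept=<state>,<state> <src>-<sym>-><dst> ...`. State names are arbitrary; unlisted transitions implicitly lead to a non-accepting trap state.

start=S0 accept=S1 S0-0->S1 S0-1->S0 S1-0->S0 S1-1->S1

The only thing that matters is how many `0`s have appeared, reduced mod 2. Use one state per residue: S0 for 0, …, S1 for 1. Reading `0` moves to the next residue; anything else stays put. S1 is accepting.
With 2 states:
        0   1  
>  S0   S1  S0 
 * S1   S0  S1 
(> = start, * = accepting)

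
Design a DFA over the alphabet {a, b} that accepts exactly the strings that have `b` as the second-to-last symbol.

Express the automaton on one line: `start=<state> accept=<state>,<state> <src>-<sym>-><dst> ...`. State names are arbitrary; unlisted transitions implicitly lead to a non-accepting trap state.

Because acceptance depends on a position counted from the end, the machine has to buffer the most recent 2 symbols. Make each state the string of the last up-to-2 symbols read; on input `x` shift the window left and append `x`. Accept when the buffered window has length 2 and begins with `b`.
        a   b  
>  s0   s1  s2 
   s1   s3  s4 
   s2   s5  s6 
   s3   s3  s4 
   s4   s5  s6 
 * s5   s3  s4 
 * s6   s5  s6 
(> = start, * = accepting)

start=s0 accept=s5,s6 s0-a->s1 s0-b->s2 s1-a->s3 s1-b->s4 s2-a->s5 s2-b->s6 s3-a->s3 s3-b->s4 s4-a->s5 s4-b->s6 s5-a->s3 s5-b->s4 s6-a->s5 s6-b->s6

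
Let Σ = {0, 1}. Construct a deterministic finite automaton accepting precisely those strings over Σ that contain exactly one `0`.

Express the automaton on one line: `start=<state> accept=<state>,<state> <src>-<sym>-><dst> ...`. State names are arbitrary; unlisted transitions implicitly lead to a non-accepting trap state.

Count `0`s, saturating at 2: state q0 means no `0` yet, q1 means one `0` seen, q2 means more than one. Each `0` increments (capped at q2); other symbols loop. Accept from {q1}.
        0   1  
>  q0   q1  q0 
 * q1   q2  q1 
   q2   q2  q2 
(> = start, * = accepting)

start=q0 accept=q1 q0-0->q1 q0-1->q0 q1-0->q2 q1-1->q1 q2-0->q2 q2-1->q2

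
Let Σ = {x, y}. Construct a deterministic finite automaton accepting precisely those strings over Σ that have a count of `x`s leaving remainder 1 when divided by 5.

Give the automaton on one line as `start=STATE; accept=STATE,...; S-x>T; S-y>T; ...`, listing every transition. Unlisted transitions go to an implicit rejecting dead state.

start=S0; accept=S1; S0-x>S1; S0-y>S0; S1-x>S2; S1-y>S1; S2-x>S3; S2-y>S2; S3-x>S4; S3-y>S3; S4-x>S0; S4-y>S4

The only thing that matters is how many `x`s have appeared, reduced mod 5. Use one state per residue: S0 for 0, …, S4 for 4. Reading `x` moves to the next residue; anything else stays put. S1 is accepting.
With 5 states:
        x   y  
>  S0   S1  S0 
 * S1   S2  S1 
   S2   S3  S2 
   S3   S4  S3 
   S4   S0  S4 
(> = start, * = accepting)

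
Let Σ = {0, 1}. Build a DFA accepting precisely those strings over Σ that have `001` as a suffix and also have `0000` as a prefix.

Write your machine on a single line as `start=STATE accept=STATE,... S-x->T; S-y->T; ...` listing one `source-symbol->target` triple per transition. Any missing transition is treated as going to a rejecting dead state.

start=S0; accept=S9; S0-0->S1; S0-1->S2; S1-0->S3; S1-1->S2; S2-0->S4; S2-1->S2; S3-0->S5; S3-1->S6; S4-0->S7; S4-1->S2; S5-0->S8; S5-1->S6; S6-0->S4; S6-1->S2; S7-0->S7; S7-1->S6; S8-0->S8; S8-1->S9; S9-0->S10; S9-1->S11; S10-0->S8; S10-1->S11; S11-0->S10; S11-1->S11

Build one automaton per condition and run them in lockstep. The first has 4 states tracking how much of the suffix `001` has currently been matched; the second has 6 states tracking whether the input so far still matches the prefix `0000`. A product state is a pair (one from each), accepting exactly when both do.
          0    1  
>  S0     S1   S2 
   S1     S3   S2 
   S2     S4   S2 
   S3     S5   S6 
   S4     S7   S2 
   S5     S8   S6 
   S6     S4   S2 
   S7     S7   S6 
   S8     S8   S9 
 * S9    S10  S11 
   S10    S8  S11 
   S11   S10  S11 
(> = start, * = accepting)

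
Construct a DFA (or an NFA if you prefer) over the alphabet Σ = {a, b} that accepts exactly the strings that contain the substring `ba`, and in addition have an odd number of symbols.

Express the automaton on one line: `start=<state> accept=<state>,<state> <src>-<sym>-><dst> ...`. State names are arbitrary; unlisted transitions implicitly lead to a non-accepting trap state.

start=S0 accept=S5 S0-a->S1 S0-b->S2 S1-a->S0 S1-b->S3 S2-a->S4 S2-b->S3 S3-a->S5 S3-b->S2 S4-a->S5 S4-b->S5 S5-a->S4 S5-b->S4

Build one automaton per condition and run them in lockstep. The first has 3 states tracking whether and how much of `ba` has been seen; the second has 2 states tracking the input length modulo 2. A product state is a pair (one from each), accepting exactly when both do.
With 6 states:
        a   b  
>  S0   S1  S2 
   S1   S0  S3 
   S2   S4  S3 
   S3   S5  S2 
   S4   S5  S5 
 * S5   S4  S4 
(> = start, * = accepting)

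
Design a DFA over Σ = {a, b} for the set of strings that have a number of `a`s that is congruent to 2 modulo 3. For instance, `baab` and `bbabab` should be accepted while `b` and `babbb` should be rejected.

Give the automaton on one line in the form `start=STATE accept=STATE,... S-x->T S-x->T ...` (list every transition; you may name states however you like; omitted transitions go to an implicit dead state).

The only thing that matters is how many `a`s have appeared, reduced mod 3. Use one state per residue: s0 for 0, …, s2 for 2. Reading `a` moves to the next residue; anything else stays put. s2 is accepting.
3 states suffice.
        a   b  
>  s0   s1  s0 
   s1   s2  s1 
 * s2   s0  s2 
(> = start, * = accepting)

start=s0 accept=s2 s0-a->s1 s0-b->s0 s1-a->s2 s1-b->s1 s2-a->s0 s2-b->s2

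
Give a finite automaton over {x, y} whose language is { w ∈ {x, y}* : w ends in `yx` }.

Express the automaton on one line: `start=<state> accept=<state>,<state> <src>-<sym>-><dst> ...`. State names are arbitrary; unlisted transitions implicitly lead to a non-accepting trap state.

Remember how much of `yx` the current input suffix matches. State q0 means no match yet; q1 means the last symbol is `y`; q2 means the last 2 symbols are `yx`. Only q2 accepts. On a mismatch, fall back to the longest proper suffix that is still a prefix of `yx`.
With 3 states:
        x   y  
>  q0   q0  q1 
   q1   q2  q1 
 * q2   q0  q1 
(> = start, * = accepting)

start=q0 accept=q2 q0-x->q0 q0-y->q1 q1-x->q2 q1-y->q1 q2-x->q0 q2-y->q1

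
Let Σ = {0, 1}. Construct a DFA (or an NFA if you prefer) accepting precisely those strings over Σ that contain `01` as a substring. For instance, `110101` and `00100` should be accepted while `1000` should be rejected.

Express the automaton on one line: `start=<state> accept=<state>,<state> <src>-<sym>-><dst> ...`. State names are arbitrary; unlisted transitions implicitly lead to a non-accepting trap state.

start=A accept=C A-0->B A-1->A B-0->B B-1->C C-0->C C-1->C

Track how much of `01` has been matched so far: state A is no progress, C is the absorbing accept state reached once `01` has occurred. Intermediate states record partial matches; on a mismatch, fall back to the longest reusable overlap.
       0  1 
>  A   B  A 
   B   B  C 
 * C   C  C 
(> = start, * = accepting)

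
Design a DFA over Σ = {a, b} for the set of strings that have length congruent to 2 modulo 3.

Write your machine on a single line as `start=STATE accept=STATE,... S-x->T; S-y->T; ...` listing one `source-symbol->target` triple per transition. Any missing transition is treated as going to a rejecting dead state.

start=S0; accept=S2; S0-a->S1; S0-b->S1; S1-a->S2; S1-b->S2; S2-a->S0; S2-b->S0

Only the length mod 3 matters, so use a 3-cycle: from any state, every input symbol moves to the next state, wrapping S2 back to S0. Mark S2 accepting.
3 states suffice.
        a   b  
>  S0   S1  S1 
   S1   S2  S2 
 * S2   S0  S0 
(> = start, * = accepting)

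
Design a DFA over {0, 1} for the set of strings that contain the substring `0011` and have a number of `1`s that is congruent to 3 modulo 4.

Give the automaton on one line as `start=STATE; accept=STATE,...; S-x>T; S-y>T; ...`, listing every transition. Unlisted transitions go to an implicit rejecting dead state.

start=s0; accept=s14; s0-0>s1; s0-1>s2; s1-0>s3; s1-1>s2; s2-0>s4; s2-1>s5; s3-0>s3; s3-1>s6; s4-0>s7; s4-1>s5; s5-0>s8; s5-1>s9; s6-0>s4; s6-1>s10; s7-0>s7; s7-1>s11; s8-0>s12; s8-1>s9; s9-0>s13; s9-1>s0; s10-0>s10; s10-1>s14; s11-0>s8; s11-1>s14; s12-0>s12; s12-1>s15; s13-0>s16; s13-1>s0; s14-0>s14; s14-1>s17; s15-0>s13; s15-1>s17; s16-0>s16; s16-1>s18; s17-0>s17; s17-1>s19; s18-0>s1; s18-1>s19; s19-0>s19; s19-1>s10

Run two small machines in parallel and take their product. The first has 5 states tracking whether and how much of `0011` has been seen; the second has 4 states tracking the count of `1`s modulo 4. A product state is a pair (one from each), accepting exactly when both do.
A 20-state machine:
          0    1  
>  s0     s1   s2 
   s1     s3   s2 
   s2     s4   s5 
   s3     s3   s6 
   s4     s7   s5 
   s5     s8   s9 
   s6     s4  s10 
   s7     s7  s11 
   s8    s12   s9 
   s9    s13   s0 
   s10   s10  s14 
   s11    s8  s14 
   s12   s12  s15 
   s13   s16   s0 
 * s14   s14  s17 
   s15   s13  s17 
   s16   s16  s18 
   s17   s17  s19 
   s18    s1  s19 
   s19   s19  s10 
(> = start, * = accepting)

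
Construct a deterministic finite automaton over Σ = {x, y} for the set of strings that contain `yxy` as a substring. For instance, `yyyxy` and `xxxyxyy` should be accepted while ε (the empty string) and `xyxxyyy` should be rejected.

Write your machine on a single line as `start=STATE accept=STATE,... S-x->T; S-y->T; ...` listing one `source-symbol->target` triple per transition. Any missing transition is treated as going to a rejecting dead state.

start=q0; accept=q3; q0-x->q0; q0-y->q1; q1-x->q2; q1-y->q1; q2-x->q0; q2-y->q3; q3-x->q3; q3-y->q3

Track how much of `yxy` has been matched so far: state q0 is no progress, q3 is the absorbing accept state reached once `yxy` has occurred. Intermediate states record partial matches; on a mismatch, fall back to the longest reusable overlap.
        x   y  
>  q0   q0  q1 
   q1   q2  q1 
   q2   q0  q3 
 * q3   q3  q3 
(> = start, * = accepting)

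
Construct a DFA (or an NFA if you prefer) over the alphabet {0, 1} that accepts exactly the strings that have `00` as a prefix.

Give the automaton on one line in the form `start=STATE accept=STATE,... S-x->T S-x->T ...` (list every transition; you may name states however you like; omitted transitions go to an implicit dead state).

Walk along `00` while the input agrees: from A take `0` to B, and so on. Any deviation drops to the rejecting sink D. Once C is reached the prefix is confirmed and every continuation is accepted.
4 states suffice.
       0  1 
>  A   B  D 
   B   C  D 
 * C   C  C 
   D   D  D 
(> = start, * = accepting)

start=A accept=C A-0->B A-1->D B-0->C B-1->D C-0->C C-1->C D-0->D D-1->D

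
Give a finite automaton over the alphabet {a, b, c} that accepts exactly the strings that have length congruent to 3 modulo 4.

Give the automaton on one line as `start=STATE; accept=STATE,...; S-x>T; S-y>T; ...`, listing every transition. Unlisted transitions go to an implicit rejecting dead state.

Only the length mod 4 matters, so use a 4-cycle: from any state, every input symbol moves to the next state, wrapping S3 back to S0. Mark S3 accepting.
With 4 states:
        a   b   c  
>  S0   S1  S1  S1 
   S1   S2  S2  S2 
   S2   S3  S3  S3 
 * S3   S0  S0  S0 
(> = start, * = accepting)

start=S0; accept=S3; S0-a>S1; S0-b>S1; S0-c>S1; S1-a>S2; S1-b>S2; S1-c>S2; S2-a>S3; S2-b>S3; S2-c>S3; S3-a>S0; S3-b>S0; S3-c>S0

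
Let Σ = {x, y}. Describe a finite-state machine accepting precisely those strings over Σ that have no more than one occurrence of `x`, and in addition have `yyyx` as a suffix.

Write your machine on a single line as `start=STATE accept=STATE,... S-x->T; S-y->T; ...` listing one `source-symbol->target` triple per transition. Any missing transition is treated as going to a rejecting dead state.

start=s0; accept=s5; s0-x->s1; s0-y->s2; s1-x->s1; s1-y->s1; s2-x->s1; s2-y->s3; s3-x->s1; s3-y->s4; s4-x->s5; s4-y->s4; s5-x->s1; s5-y->s1

Build one automaton per condition and run them in lockstep. The first has 3 states tracking the count of `x`s, saturating at 2; the second has 5 states tracking how much of the suffix `yyyx` has currently been matched. A product state is a pair (one from each), accepting exactly when both do. After merging equivalent states the machine shrinks.
6 states suffice.
        x   y  
>  s0   s1  s2 
   s1   s1  s1 
   s2   s1  s3 
   s3   s1  s4 
   s4   s5  s4 
 * s5   s1  s1 
(> = start, * = accepting)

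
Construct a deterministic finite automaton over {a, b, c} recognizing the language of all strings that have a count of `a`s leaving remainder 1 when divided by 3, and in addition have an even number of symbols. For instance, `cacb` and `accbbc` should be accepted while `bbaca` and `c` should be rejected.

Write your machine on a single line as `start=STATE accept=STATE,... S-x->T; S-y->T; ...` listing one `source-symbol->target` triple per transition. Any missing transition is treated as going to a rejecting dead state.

Handle the two conditions separately and then intersect. One (3 states) tracks the count of `a`s modulo 3; the other (2 states) tracks the input length modulo 2. Each combined state is a pair, one component from each; accept when both components accept.
        a   b   c  
>  s0   s1  s2  s2 
   s1   s3  s4  s4 
   s2   s4  s0  s0 
   s3   s2  s5  s5 
 * s4   s5  s1  s1 
   s5   s0  s3  s3 
(> = start, * = accepting)

start=s0; accept=s4; s0-a->s1; s0-b->s2; s0-c->s2; s1-a->s3; s1-b->s4; s1-c->s4; s2-a->s4; s2-b->s0; s2-c->s0; s3-a->s2; s3-b->s5; s3-c->s5; s4-a->s5; s4-b->s1; s4-c->s1; s5-a->s0; s5-b->s3; s5-c->s3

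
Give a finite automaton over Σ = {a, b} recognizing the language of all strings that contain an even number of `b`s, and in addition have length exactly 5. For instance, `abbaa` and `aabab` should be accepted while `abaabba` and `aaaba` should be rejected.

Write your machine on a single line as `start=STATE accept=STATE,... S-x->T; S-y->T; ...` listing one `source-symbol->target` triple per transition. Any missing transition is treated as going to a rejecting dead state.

Build one automaton per condition and run them in lockstep. One (2 states) tracks the count of `b`s modulo 2; the other (7 states) tracks the input length, saturating at 6. Each combined state is a pair, one component from each; accept when both components accept. Equivalent product states are then merged.
          a    b  
>  q0     q1   q2 
   q1     q3   q4 
   q2     q4   q3 
   q3     q5   q6 
   q4     q6   q5 
   q5     q7   q8 
   q6     q8   q7 
   q7     q9  q10 
   q8    q10   q9 
 * q9    q10  q10 
   q10   q10  q10 
(> = start, * = accepting)

start=q0; accept=q9; q0-a->q1; q0-b->q2; q1-a->q3; q1-b->q4; q2-a->q4; q2-b->q3; q3-a->q5; q3-b->q6; q4-a->q6; q4-b->q5; q5-a->q7; q5-b->q8; q6-a->q8; q6-b->q7; q7-a->q9; q7-b->q10; q8-a->q10; q8-b->q9; q9-a->q10; q9-b->q10; q10-a->q10; q10-b->q10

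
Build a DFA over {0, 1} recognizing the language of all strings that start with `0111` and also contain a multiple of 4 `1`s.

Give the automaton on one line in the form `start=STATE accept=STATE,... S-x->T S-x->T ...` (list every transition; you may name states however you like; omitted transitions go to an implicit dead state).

Run two small machines in parallel and take their product. One (6 states) tracks whether the input so far still matches the prefix `0111`; the other (4 states) tracks the count of `1`s modulo 4. Each combined state is a pair, one component from each; accept when both components accept.
12 states suffice.
          0    1  
>  q0     q1   q2 
   q1     q3   q4 
   q2     q2   q5 
   q3     q3   q2 
   q4     q2   q6 
   q5     q5   q7 
   q6     q5   q8 
   q7     q7   q3 
   q8     q8   q9 
 * q9     q9  q10 
   q10   q10  q11 
   q11   q11   q8 
(> = start, * = accepting)

start=q0 accept=q9 q0-0->q1 q0-1->q2 q1-0->q3 q1-1->q4 q2-0->q2 q2-1->q5 q3-0->q3 q3-1->q2 q4-0->q2 q4-1->q6 q5-0->q5 q5-1->q7 q6-0->q5 q6-1->q8 q7-0->q7 q7-1->q3 q8-0->q8 q8-1->q9 q9-0->q9 q9-1->q10 q10-0->q10 q10-1->q11 q11-0->q11 q11-1->q8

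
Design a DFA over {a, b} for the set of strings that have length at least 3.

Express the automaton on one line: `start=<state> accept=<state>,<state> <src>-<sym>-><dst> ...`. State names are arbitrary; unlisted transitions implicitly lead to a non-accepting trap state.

Count input length up to 4: every symbol moves from q0 toward q4, which means 'more than 3' and absorbs. Accept from {q3, q4}.
5 states suffice.
        a   b  
>  q0   q1  q1 
   q1   q2  q2 
   q2   q3  q3 
 * q3   q4  q4 
 * q4   q4  q4 
(> = start, * = accepting)

start=q0 accept=q3,q4 q0-a->q1 q0-b->q1 q1-a->q2 q1-b->q2 q2-a->q3 q2-b->q3 q3-a->q4 q3-b->q4 q4-a->q4 q4-b->q4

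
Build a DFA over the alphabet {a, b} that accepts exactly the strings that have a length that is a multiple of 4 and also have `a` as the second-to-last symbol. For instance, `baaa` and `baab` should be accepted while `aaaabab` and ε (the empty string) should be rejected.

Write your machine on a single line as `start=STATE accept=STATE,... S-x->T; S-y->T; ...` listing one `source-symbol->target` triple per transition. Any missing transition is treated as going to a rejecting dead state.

Build one automaton per condition and run them in lockstep. One (4 states) tracks the input length modulo 4; the other (7 states) tracks the last 2 symbols read. Each combined state is a pair, one component from each; accept when both components accept.
19 states suffice.
          a    b  
>  s0     s1   s2 
   s1     s3   s4 
   s2     s5   s6 
   s3     s7   s8 
   s4     s9  s10 
   s5     s7   s8 
   s6     s9  s10 
   s7    s11  s12 
   s8    s13  s14 
   s9    s11  s12 
   s10   s13  s14 
 * s11   s15  s16 
 * s12   s17  s18 
   s13   s15  s16 
   s14   s17  s18 
   s15    s3   s4 
   s16    s5   s6 
   s17    s3   s4 
   s18    s5   s6 
(> = start, * = accepting)

start=s0; accept=s11,s12; s0-a->s1; s0-b->s2; s1-a->s3; s1-b->s4; s2-a->s5; s2-b->s6; s3-a->s7; s3-b->s8; s4-a->s9; s4-b->s10; s5-a->s7; s5-b->s8; s6-a->s9; s6-b->s10; s7-a->s11; s7-b->s12; s8-a->s13; s8-b->s14; s9-a->s11; s9-b->s12; s10-a->s13; s10-b->s14; s11-a->s15; s11-b->s16; s12-a->s17; s12-b->s18; s13-a->s15; s13-b->s16; s14-a->s17; s14-b->s18; s15-a->s3; s15-b->s4; s16-a->s5; s16-b->s6; s17-a->s3; s17-b->s4; s18-a->s5; s18-b->s6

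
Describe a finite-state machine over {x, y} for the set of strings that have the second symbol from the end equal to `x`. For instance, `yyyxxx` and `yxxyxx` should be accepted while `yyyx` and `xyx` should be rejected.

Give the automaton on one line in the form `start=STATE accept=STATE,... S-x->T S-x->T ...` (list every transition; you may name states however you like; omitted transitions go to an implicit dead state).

start=s0 accept=s3,s4 s0-x->s1 s0-y->s2 s1-x->s3 s1-y->s4 s2-x->s5 s2-y->s6 s3-x->s3 s3-y->s4 s4-x->s5 s4-y->s6 s5-x->s3 s5-y->s4 s6-x->s5 s6-y->s6

Because acceptance depends on a position counted from the end, the machine has to buffer the most recent 2 symbols. Make each state the string of the last up-to-2 symbols read; on input `x` shift the window left and append `x`. Accept when the buffered window has length 2 and begins with `x`.
        x   y  
>  s0   s1  s2 
   s1   s3  s4 
   s2   s5  s6 
 * s3   s3  s4 
 * s4   s5  s6 
   s5   s3  s4 
   s6   s5  s6 
(> = start, * = accepting)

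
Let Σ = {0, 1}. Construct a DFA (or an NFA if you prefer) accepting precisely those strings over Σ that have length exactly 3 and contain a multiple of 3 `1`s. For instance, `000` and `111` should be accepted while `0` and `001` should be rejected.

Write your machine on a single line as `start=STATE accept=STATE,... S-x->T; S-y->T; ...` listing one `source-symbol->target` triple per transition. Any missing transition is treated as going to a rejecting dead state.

Run two small machines in parallel and take their product. One (5 states) tracks the input length, saturating at 4; the other (3 states) tracks the count of `1`s modulo 3. Each combined state is a pair, one component from each; accept when both components accept. Minimizing collapses redundant product states.
A 7-state machine:
       0  1 
>  A   B  C 
   B   D  E 
   C   E  F 
   D   G  E 
   E   E  E 
   F   E  G 
 * G   E  E 
(> = start, * = accepting)

start=A; accept=G; A-0->B; A-1->C; B-0->D; B-1->E; C-0->E; C-1->F; D-0->G; D-1->E; E-0->E; E-1->E; F-0->E; F-1->G; G-0->E; G-1->E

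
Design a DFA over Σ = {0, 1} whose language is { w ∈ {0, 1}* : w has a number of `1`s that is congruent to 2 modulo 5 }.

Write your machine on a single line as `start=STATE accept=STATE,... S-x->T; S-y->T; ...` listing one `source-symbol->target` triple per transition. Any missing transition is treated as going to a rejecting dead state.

The only thing that matters is how many `1`s have appeared, reduced mod 5. Use one state per residue: S0 for 0, …, S4 for 4. Reading `1` moves to the next residue; anything else stays put. S2 is accepting.
With 5 states:
        0   1  
>  S0   S0  S1 
   S1   S1  S2 
 * S2   S2  S3 
   S3   S3  S4 
   S4   S4  S0 
(> = start, * = accepting)

start=S0; accept=S2; S0-0->S0; S0-1->S1; S1-0->S1; S1-1->S2; S2-0->S2; S2-1->S3; S3-0->S3; S3-1->S4; S4-0->S4; S4-1->S0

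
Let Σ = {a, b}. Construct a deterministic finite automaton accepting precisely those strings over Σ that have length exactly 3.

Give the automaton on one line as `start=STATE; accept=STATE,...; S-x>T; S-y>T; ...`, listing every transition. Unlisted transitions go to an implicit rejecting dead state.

Count input length up to 4: every symbol moves from S0 toward S4, which means 'more than 3' and absorbs. Accept from {S3}.
A 5-state machine:
        a   b  
>  S0   S1  S1 
   S1   S2  S2 
   S2   S3  S3 
 * S3   S4  S4 
   S4   S4  S4 
(> = start, * = accepting)

start=S0; accept=S3; S0-a>S1; S0-b>S1; S1-a>S2; S1-b>S2; S2-a>S3; S2-b>S3; S3-a>S4; S3-b>S4; S4-a>S4; S4-b>S4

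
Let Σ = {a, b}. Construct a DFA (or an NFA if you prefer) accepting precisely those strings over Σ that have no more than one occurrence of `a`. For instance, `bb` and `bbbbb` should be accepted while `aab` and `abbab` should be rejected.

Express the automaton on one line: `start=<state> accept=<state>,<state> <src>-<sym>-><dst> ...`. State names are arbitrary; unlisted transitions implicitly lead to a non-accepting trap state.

start=q0 accept=q0,q1 q0-a->q1 q0-b->q0 q1-a->q2 q1-b->q1 q2-a->q2 q2-b->q2

Count `a`s, saturating at 2: state q0 means no `a` yet, q1 means one `a` seen, q2 means more than one. Each `a` increments (capped at q2); other symbols loop. Accept from {q0, q1}.
3 states suffice.
        a   b  
>* q0   q1  q0 
 * q1   q2  q1 
   q2   q2  q2 
(> = start, * = accepting)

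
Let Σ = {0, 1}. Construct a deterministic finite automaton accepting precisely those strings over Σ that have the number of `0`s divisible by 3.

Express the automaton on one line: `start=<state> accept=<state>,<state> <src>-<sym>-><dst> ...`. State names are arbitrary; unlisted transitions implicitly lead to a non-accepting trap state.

The only thing that matters is how many `0`s have appeared, reduced mod 3. Use one state per residue: A for 0, …, C for 2. Reading `0` moves to the next residue; anything else stays put. A is accepting.
       0  1 
>* A   B  A 
   B   C  B 
   C   A  C 
(> = start, * = accepting)

start=A accept=A A-0->B A-1->A B-0->C B-1->B C-0->A C-1->C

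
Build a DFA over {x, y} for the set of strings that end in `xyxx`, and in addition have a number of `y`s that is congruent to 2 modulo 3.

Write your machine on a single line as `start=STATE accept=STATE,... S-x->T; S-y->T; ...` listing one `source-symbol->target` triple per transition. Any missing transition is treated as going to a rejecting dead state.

Handle the two conditions separately and then intersect. One (5 states) tracks how much of the suffix `xyxx` has currently been matched; the other (3 states) tracks the count of `y`s modulo 3. Each combined state is a pair, one component from each; accept when both components accept. Minimizing collapses redundant product states.
With 7 states:
        x   y  
>  q0   q0  q1 
   q1   q2  q3 
   q2   q2  q4 
   q3   q3  q0 
   q4   q5  q0 
   q5   q6  q0 
 * q6   q3  q0 
(> = start, * = accepting)

start=q0; accept=q6; q0-x->q0; q0-y->q1; q1-x->q2; q1-y->q3; q2-x->q2; q2-y->q4; q3-x->q3; q3-y->q0; q4-x->q5; q4-y->q0; q5-x->q6; q5-y->q0; q6-x->q3; q6-y->q0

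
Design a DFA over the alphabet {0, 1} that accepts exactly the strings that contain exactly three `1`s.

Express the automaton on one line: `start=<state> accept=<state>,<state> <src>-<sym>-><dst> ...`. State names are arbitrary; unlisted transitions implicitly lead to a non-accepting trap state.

Only the number of `1`s matters, and only up to 4. Make a chain S0 → S1 → S2 → S3 → S4 advanced by each `1` (with S4 absorbing); every other symbol self-loops. The accepting set is {S3}.
With 5 states:
        0   1  
>  S0   S0  S1 
   S1   S1  S2 
   S2   S2  S3 
 * S3   S3  S4 
   S4   S4  S4 
(> = start, * = accepting)

start=S0 accept=S3 S0-0->S0 S0-1->S1 S1-0->S1 S1-1->S2 S2-0->S2 S2-1->S3 S3-0->S3 S3-1->S4 S4-0->S4 S4-1->S4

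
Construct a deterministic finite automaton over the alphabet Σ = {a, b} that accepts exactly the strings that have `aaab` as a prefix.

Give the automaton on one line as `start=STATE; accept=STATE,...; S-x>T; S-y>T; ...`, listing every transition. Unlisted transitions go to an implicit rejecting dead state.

start=s0; accept=s4; s0-a>s1; s0-b>s5; s1-a>s2; s1-b>s5; s2-a>s3; s2-b>s5; s3-a>s5; s3-b>s4; s4-a>s4; s4-b>s4; s5-a>s5; s5-b>s5

Check the first 4 symbols one by one: s0 through s3 record how many have matched `aaab` so far; any wrong symbol goes to the dead state s5. After all 4 match we enter the accepting sink s4.
With 6 states:
        a   b  
>  s0   s1  s5 
   s1   s2  s5 
   s2   s3  s5 
   s3   s5  s4 
 * s4   s4  s4 
   s5   s5  s5 
(> = start, * = accepting)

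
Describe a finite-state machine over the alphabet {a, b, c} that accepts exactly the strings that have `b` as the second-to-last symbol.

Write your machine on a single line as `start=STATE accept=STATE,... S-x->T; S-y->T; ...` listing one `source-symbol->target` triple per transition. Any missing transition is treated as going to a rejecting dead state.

start=s0; accept=s7,s8,s9; s0-a->s1; s0-b->s2; s0-c->s3; s1-a->s4; s1-b->s5; s1-c->s6; s2-a->s7; s2-b->s8; s2-c->s9; s3-a->s10; s3-b->s11; s3-c->s12; s4-a->s4; s4-b->s5; s4-c->s6; s5-a->s7; s5-b->s8; s5-c->s9; s6-a->s10; s6-b->s11; s6-c->s12; s7-a->s4; s7-b->s5; s7-c->s6; s8-a->s7; s8-b->s8; s8-c->s9; s9-a->s10; s9-b->s11; s9-c->s12; s10-a->s4; s10-b->s5; s10-c->s6; s11-a->s7; s11-b->s8; s11-c->s9; s12-a->s10; s12-b->s11; s12-c->s12

Because acceptance depends on a position counted from the end, the machine has to buffer the most recent 2 symbols. Make each state the string of the last up-to-2 symbols read; on input `x` shift the window left and append `x`. Accept when the buffered window has length 2 and begins with `b`.
With 13 states:
          a    b    c  
>  s0     s1   s2   s3 
   s1     s4   s5   s6 
   s2     s7   s8   s9 
   s3    s10  s11  s12 
   s4     s4   s5   s6 
   s5     s7   s8   s9 
   s6    s10  s11  s12 
 * s7     s4   s5   s6 
 * s8     s7   s8   s9 
 * s9    s10  s11  s12 
   s10    s4   s5   s6 
   s11    s7   s8   s9 
   s12   s10  s11  s12 
(> = start, * = accepting)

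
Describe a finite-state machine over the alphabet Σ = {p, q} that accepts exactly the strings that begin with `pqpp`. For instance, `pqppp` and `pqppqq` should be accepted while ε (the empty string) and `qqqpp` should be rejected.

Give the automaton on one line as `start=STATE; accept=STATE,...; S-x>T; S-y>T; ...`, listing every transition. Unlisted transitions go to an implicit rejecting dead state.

Check the first 4 symbols one by one: S0 through S3 record how many have matched `pqpp` so far; any wrong symbol goes to the dead state S5. After all 4 match we enter the accepting sink S4.
6 states suffice.
        p   q  
>  S0   S1  S5 
   S1   S5  S2 
   S2   S3  S5 
   S3   S4  S5 
 * S4   S4  S4 
   S5   S5  S5 
(> = start, * = accepting)

start=S0; accept=S4; S0-p>S1; S0-q>S5; S1-p>S5; S1-q>S2; S2-p>S3; S2-q>S5; S3-p>S4; S3-q>S5; S4-p>S4; S4-q>S4; S5-p>S5; S5-q>S5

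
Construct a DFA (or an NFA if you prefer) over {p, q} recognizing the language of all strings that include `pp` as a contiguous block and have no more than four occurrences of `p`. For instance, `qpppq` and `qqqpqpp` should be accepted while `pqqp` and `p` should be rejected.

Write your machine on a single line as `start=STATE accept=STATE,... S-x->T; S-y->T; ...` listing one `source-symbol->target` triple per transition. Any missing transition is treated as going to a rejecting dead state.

Handle the two conditions separately and then intersect. One (3 states) tracks whether and how much of `pp` has been seen; the other (6 states) tracks the count of `p`s, saturating at 5. Each combined state is a pair, one component from each; accept when both components accept. Equivalent product states are then merged.
With 10 states:
        p   q  
>  s0   s1  s0 
   s1   s2  s3 
 * s2   s4  s2 
   s3   s5  s3 
 * s4   s6  s4 
   s5   s4  s7 
 * s6   s8  s6 
   s7   s9  s7 
   s8   s8  s8 
   s9   s6  s8 
(> = start, * = accepting)

start=s0; accept=s2,s4,s6; s0-p->s1; s0-q->s0; s1-p->s2; s1-q->s3; s2-p->s4; s2-q->s2; s3-p->s5; s3-q->s3; s4-p->s6; s4-q->s4; s5-p->s4; s5-q->s7; s6-p->s8; s6-q->s6; s7-p->s9; s7-q->s7; s8-p->s8; s8-q->s8; s9-p->s6; s9-q->s8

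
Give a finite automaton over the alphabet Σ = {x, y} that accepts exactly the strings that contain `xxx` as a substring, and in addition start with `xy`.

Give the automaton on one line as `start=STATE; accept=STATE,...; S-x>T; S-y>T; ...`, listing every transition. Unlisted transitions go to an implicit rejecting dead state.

start=q0; accept=q9; q0-x>q1; q0-y>q2; q1-x>q3; q1-y>q4; q2-x>q5; q2-y>q2; q3-x>q6; q3-y>q2; q4-x>q7; q4-y>q4; q5-x>q3; q5-y>q2; q6-x>q6; q6-y>q6; q7-x>q8; q7-y>q4; q8-x>q9; q8-y>q4; q9-x>q9; q9-y>q9

Build one automaton per condition and run them in lockstep. One (4 states) tracks whether and how much of `xxx` has been seen; the other (4 states) tracks whether the input so far still matches the prefix `xy`. Each combined state is a pair, one component from each; accept when both components accept.
A 10-state machine:
        x   y  
>  q0   q1  q2 
   q1   q3  q4 
   q2   q5  q2 
   q3   q6  q2 
   q4   q7  q4 
   q5   q3  q2 
   q6   q6  q6 
   q7   q8  q4 
   q8   q9  q4 
 * q9   q9  q9 
(> = start, * = accepting)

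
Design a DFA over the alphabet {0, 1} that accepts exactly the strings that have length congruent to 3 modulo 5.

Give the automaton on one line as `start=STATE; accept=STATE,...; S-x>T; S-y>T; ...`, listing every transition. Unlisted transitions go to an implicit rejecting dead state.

Only the length mod 5 matters, so use a 5-cycle: from any state, every input symbol moves to the next state, wrapping q4 back to q0. Mark q3 accepting.
With 5 states:
        0   1  
>  q0   q1  q1 
   q1   q2  q2 
   q2   q3  q3 
 * q3   q4  q4 
   q4   q0  q0 
(> = start, * = accepting)

start=q0; accept=q3; q0-0>q1; q0-1>q1; q1-0>q2; q1-1>q2; q2-0>q3; q2-1>q3; q3-0>q4; q3-1>q4; q4-0>q0; q4-1>q0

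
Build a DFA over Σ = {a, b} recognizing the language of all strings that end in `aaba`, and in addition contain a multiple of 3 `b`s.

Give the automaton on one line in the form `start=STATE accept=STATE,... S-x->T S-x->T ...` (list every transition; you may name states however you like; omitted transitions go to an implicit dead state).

Handle the two conditions separately and then intersect. One (5 states) tracks how much of the suffix `aaba` has currently been matched; the other (3 states) tracks the count of `b`s modulo 3. Each combined state is a pair, one component from each; accept when both components accept.
          a    b  
>  q0     q1   q2 
   q1     q3   q2 
   q2     q4   q5 
   q3     q3   q6 
   q4     q7   q5 
   q5     q8   q0 
   q6     q9   q5 
   q7     q7  q10 
   q8    q11   q0 
   q9     q7   q5 
   q10   q12   q0 
   q11   q11  q13 
   q12   q11   q0 
   q13   q14   q2 
 * q14    q3   q2 
(> = start, * = accepting)

start=q0 accept=q14 q0-a->q1 q0-b->q2 q1-a->q3 q1-b->q2 q2-a->q4 q2-b->q5 q3-a->q3 q3-b->q6 q4-a->q7 q4-b->q5 q5-a->q8 q5-b->q0 q6-a->q9 q6-b->q5 q7-a->q7 q7-b->q10 q8-a->q11 q8-b->q0 q9-a->q7 q9-b->q5 q10-a->q12 q10-b->q0 q11-a->q11 q11-b->q13 q12-a->q11 q12-b->q0 q13-a->q14 q13-b->q2 q14-a->q3 q14-b->q2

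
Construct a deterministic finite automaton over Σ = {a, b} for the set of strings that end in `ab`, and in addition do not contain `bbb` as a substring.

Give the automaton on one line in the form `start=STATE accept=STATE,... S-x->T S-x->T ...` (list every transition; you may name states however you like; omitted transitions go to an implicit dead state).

Build one automaton per condition and run them in lockstep. One (3 states) tracks how much of the suffix `ab` has currently been matched; the other (4 states) tracks partial matches of the forbidden pattern `bbb`. Each combined state is a pair, one component from each; accept when both components accept.
With 8 states:
        a   b  
>  s0   s1  s2 
   s1   s1  s3 
   s2   s1  s4 
 * s3   s1  s4 
   s4   s1  s5 
   s5   s6  s5 
   s6   s6  s7 
   s7   s6  s5 
(> = start, * = accepting)

start=s0 accept=s3 s0-a->s1 s0-b->s2 s1-a->s1 s1-b->s3 s2-a->s1 s2-b->s4 s3-a->s1 s3-b->s4 s4-a->s1 s4-b->s5 s5-a->s6 s5-b->s5 s6-a->s6 s6-b->s7 s7-a->s6 s7-b->s5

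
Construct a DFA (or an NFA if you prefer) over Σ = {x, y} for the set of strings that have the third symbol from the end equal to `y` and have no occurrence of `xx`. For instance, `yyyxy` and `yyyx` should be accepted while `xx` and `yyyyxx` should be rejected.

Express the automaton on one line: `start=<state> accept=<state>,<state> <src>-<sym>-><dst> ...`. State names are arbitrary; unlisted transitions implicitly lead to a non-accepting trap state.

start=s0 accept=s12,s13,s14 s0-x->s1 s0-y->s2 s1-x->s3 s1-y->s4 s2-x->s5 s2-y->s6 s3-x->s7 s3-y->s8 s4-x->s9 s4-y->s10 s5-x->s11 s5-y->s12 s6-x->s13 s6-y->s14 s7-x->s7 s7-y->s8 s8-x->s15 s8-y->s16 s9-x->s11 s9-y->s12 s10-x->s13 s10-y->s14 s11-x->s7 s11-y->s8 s12-x->s9 s12-y->s10 s13-x->s11 s13-y->s12 s14-x->s13 s14-y->s14 s15-x->s11 s15-y->s17 s16-x->s18 s16-y->s19 s17-x->s15 s17-y->s16 s18-x->s11 s18-y->s17 s19-x->s18 s19-y->s19

Handle the two conditions separately and then intersect. One (15 states) tracks the last 3 symbols read; the other (3 states) tracks partial matches of the forbidden pattern `xx`. Each combined state is a pair, one component from each; accept when both components accept.
          x    y  
>  s0     s1   s2 
   s1     s3   s4 
   s2     s5   s6 
   s3     s7   s8 
   s4     s9  s10 
   s5    s11  s12 
   s6    s13  s14 
   s7     s7   s8 
   s8    s15  s16 
   s9    s11  s12 
   s10   s13  s14 
   s11    s7   s8 
 * s12    s9  s10 
 * s13   s11  s12 
 * s14   s13  s14 
   s15   s11  s17 
   s16   s18  s19 
   s17   s15  s16 
   s18   s11  s17 
   s19   s18  s19 
(> = start, * = accepting)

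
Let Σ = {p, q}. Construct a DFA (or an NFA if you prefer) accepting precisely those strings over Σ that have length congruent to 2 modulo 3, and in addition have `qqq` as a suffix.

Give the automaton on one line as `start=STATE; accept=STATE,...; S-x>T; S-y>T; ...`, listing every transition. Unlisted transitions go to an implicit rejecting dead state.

Run two small machines in parallel and take their product. One (3 states) tracks the input length modulo 3; the other (4 states) tracks how much of the suffix `qqq` has currently been matched. Each combined state is a pair, one component from each; accept when both components accept.
       p  q 
>  A   B  C 
   B   D  E 
   C   D  F 
   D   A  G 
   E   A  H 
   F   A  I 
   G   B  J 
   H   B  K 
   I   B  K 
   J   D  L 
   K   D  L 
 * L   A  I 
(> = start, * = accepting)

start=A; accept=L; A-p>B; A-q>C; B-p>D; B-q>E; C-p>D; C-q>F; D-p>A; D-q>G; E-p>A; E-q>H; F-p>A; F-q>I; G-p>B; G-q>J; H-p>B; H-q>K; I-p>B; I-q>K; J-p>D; J-q>L; K-p>D; K-q>L; L-p>A; L-q>I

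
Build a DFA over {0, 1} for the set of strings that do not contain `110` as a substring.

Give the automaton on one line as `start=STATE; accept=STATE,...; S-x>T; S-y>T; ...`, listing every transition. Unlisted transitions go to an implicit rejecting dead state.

This is the complement of 'contains `110`'. Use the same substring-matching states — S0 through S3 holding how much of `110` has just been matched — but flip the accepting set: everything except the trap S3 accepts.
With 4 states:
        0   1  
>* S0   S0  S1 
 * S1   S0  S2 
 * S2   S3  S2 
   S3   S3  S3 
(> = start, * = accepting)

start=S0; accept=S0,S1,S2; S0-0>S0; S0-1>S1; S1-0>S0; S1-1>S2; S2-0>S3; S2-1>S2; S3-0>S3; S3-1>S3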